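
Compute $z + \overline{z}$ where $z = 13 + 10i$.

z + conjugate(z) = (a + bi) + (a - bi) = 2a
= 2 * 13 = 26


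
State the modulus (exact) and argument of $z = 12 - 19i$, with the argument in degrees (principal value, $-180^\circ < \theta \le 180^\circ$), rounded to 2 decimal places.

|z| = sqrt(12^2 + (-19)^2) = sqrt(505)
arg(z) = arctan(b/a) = arctan(-19/12) (quadrant-adjusted) = -57.72°


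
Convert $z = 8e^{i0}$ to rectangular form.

a = r cos θ = 8 * 1 = 8
b = r sin θ = 8 * 0 = 0
z = 8


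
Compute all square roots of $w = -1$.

|w| = 1, arg(w) = 180°
Root modulus = 1^(1/2) = 1
Root arguments: θ_k = (180° + 360°k)/2 for k = 0, 1, ..., 1
Roots: i, -i


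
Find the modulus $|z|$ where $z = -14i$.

|z| = sqrt(a^2 + b^2) = sqrt(0^2 + (-14)^2) = sqrt(196) = 14


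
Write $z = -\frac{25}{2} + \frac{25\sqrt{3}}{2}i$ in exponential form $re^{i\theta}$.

r = |z| = sqrt((-25/2)^2 + (25*sqrt(3)/2)^2) = sqrt(625/4 + 1875/4) = sqrt(625) = 25
θ = arctan(b/a) = arctan(21.6506/-12.5) (quadrant-adjusted) = 120° = 2π/3
z = 25e^(i*2π/3)


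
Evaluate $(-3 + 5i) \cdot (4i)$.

(a1*a2 - b1*b2) + (a1*b2 + b1*a2)i
= (0 - 20) + (-12 + 0)i
= -20 - 12i


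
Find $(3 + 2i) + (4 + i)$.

(3 + 4) + (2 + 1)i = 7 + 3i


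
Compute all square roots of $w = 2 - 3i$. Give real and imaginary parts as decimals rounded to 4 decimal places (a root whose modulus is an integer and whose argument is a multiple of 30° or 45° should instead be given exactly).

|w| = sqrt(13) ≈ 3.605551, arg(w) ≈ 303.690068°
Root modulus = sqrt(13)^(1/2) ≈ 1.898829
Root arguments: θ_k = (arg(w) + 360°k)/2 for k = 0, 1, ..., 1
Compute each root as (root modulus)(cos θ_k + i sin θ_k) using full-precision intermediates, then round to 4 decimal places.
Roots: -1.6741 + 0.8960i, 1.6741 - 0.8960i


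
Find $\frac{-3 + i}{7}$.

Divisor is real, so divide each part by 7:
= -3/7 + (1/7)i


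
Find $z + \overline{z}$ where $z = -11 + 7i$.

z + conjugate(z) = (a + bi) + (a - bi) = 2a
= 2 * (-11) = -22


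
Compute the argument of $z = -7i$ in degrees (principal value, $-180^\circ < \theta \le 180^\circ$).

a = 0 and b < 0, so z lies on the negative imaginary axis: θ = -90°


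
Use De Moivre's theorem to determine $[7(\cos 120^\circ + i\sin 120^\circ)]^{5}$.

By De Moivre: z^n = r^n(cos(nθ) + i sin(nθ))
= 7^5(cos(5*120°) + i sin(5*120°))
= 16807(cos 240° + i sin 240°)
= -16807/2 - (16807*sqrt(3)/2)i


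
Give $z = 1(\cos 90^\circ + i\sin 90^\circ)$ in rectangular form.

a = r cos θ = 1 * 0 = 0
b = r sin θ = 1 * 1 = 1
z = i


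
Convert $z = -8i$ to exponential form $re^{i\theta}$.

r = |z| = sqrt((0)^2 + (-8)^2) = sqrt(0 + 64) = sqrt(64) = 8
a = 0 and b < 0, so z lies on the negative imaginary axis: θ = -90° = -π/2
z = 8e^(-i*π/2)


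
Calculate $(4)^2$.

(a + bi)^2 = a^2 - b^2 + 2abi
= 4^2 - 0^2 + 2*4*0i
= 16


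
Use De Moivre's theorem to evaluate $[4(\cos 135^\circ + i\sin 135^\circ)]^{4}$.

By De Moivre: z^n = r^n(cos(nθ) + i sin(nθ))
= 4^4(cos(4*135°) + i sin(4*135°))
= 256(cos 180° + i sin 180°)
= -256


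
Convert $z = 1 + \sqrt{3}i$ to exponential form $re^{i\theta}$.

r = |z| = sqrt((1)^2 + (sqrt(3))^2) = sqrt(1 + 3) = sqrt(4) = 2
θ = arctan(b/a) = arctan(1.7321/1) (quadrant-adjusted) = 60° = π/3
z = 2e^(i*π/3)


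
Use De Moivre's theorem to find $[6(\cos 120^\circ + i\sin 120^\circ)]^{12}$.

By De Moivre: z^n = r^n(cos(nθ) + i sin(nθ))
= 6^12(cos(12*120°) + i sin(12*120°))
= 2176782336(cos 0° + i sin 0°)
= 2176782336


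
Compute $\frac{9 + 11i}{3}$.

Divisor is real, so divide each part by 3:
= 3 + (11/3)i


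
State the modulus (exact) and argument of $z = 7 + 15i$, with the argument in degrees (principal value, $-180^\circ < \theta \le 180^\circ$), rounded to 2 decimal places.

|z| = sqrt(7^2 + 15^2) = sqrt(274)
arg(z) = arctan(b/a) = arctan(15/7) (quadrant-adjusted) = 64.98°


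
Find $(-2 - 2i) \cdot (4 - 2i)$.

(a1*a2 - b1*b2) + (a1*b2 + b1*a2)i
= (-8 - 4) + (4 + (-8))i
= -12 - 4i


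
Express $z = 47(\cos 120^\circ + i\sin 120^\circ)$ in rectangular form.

a = r cos θ = 47 * -1/2 = -47/2
b = r sin θ = 47 * sqrt(3)/2 = 47*sqrt(3)/2
z = -47/2 + (47*sqrt(3)/2)i


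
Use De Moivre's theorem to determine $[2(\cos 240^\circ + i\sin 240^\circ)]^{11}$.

By De Moivre: z^n = r^n(cos(nθ) + i sin(nθ))
= 2^11(cos(11*240°) + i sin(11*240°))
= 2048(cos 120° + i sin 120°)
= -1024 + 1024*sqrt(3)i


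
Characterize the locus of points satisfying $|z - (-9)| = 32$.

|z - z0| = r describes a circle centered at z0 with radius r
Here z0 = -9 and r = 32
Locus: Circle centered at (-9, 0) with radius 32


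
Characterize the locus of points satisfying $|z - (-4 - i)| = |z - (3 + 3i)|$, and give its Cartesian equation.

|z - z1| = |z - z2| means z is equidistant from z1 and z2,
i.e. the perpendicular bisector of the segment from (-4, -1) to (3, 3) (midpoint (-1/2, 1)).
With z = x + yi, square both sides:
(x - (-4))^2 + (y - (-1))^2 = (x - 3)^2 + (y - 3)^2
The x^2 and y^2 terms cancel: 14x + 8y = 18 - 17 = 1
Simplify: 14x + 8y = 1
Locus: Perpendicular bisector of the segment from (-4, -1) to (3, 3): the line 14x + 8y = 1


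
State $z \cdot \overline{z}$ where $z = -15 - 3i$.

z * conjugate(z) = |z|^2 = a^2 + b^2
= (-15)^2 + (-3)^2 = 234


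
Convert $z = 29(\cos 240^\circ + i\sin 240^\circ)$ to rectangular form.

a = r cos θ = 29 * -1/2 = -29/2
b = r sin θ = 29 * -sqrt(3)/2 = -29*sqrt(3)/2
z = -29/2 - (29*sqrt(3)/2)i


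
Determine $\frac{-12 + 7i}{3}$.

Divisor is real, so divide each part by 3:
= -4 + (7/3)i


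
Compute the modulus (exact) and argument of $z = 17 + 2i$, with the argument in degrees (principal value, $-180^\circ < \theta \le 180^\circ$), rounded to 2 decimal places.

|z| = sqrt(17^2 + 2^2) = sqrt(293)
arg(z) = arctan(b/a) = arctan(2/17) (quadrant-adjusted) = 6.71°


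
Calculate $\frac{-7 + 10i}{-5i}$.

Multiply numerator and denominator by conjugate (5i):
= (-7 + 10i)(5i) / (0^2 + (-5)^2)
= (-50 - 35i) / 25
Divide through by 5: (-10 - 7i) / 5
= -2 - (7/5)i


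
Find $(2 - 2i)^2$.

(a + bi)^2 = a^2 - b^2 + 2abi
= 2^2 - (-2)^2 + 2*2*(-2)i
= -8i


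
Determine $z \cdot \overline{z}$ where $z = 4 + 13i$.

z * conjugate(z) = |z|^2 = a^2 + b^2
= 4^2 + 13^2 = 185


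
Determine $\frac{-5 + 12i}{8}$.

Divisor is real, so divide each part by 8:
= -5/8 + (3/2)i


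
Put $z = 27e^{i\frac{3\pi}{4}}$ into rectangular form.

a = r cos θ = 27 * -sqrt(2)/2 = -27*sqrt(2)/2
b = r sin θ = 27 * sqrt(2)/2 = 27*sqrt(2)/2
z = -27*sqrt(2)/2 + (27*sqrt(2)/2)i


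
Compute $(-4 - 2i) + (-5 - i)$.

(-4 + (-5)) + (-2 + (-1))i = -9 - 3i


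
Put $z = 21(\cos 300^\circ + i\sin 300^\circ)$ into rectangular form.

a = r cos θ = 21 * 1/2 = 21/2
b = r sin θ = 21 * -sqrt(3)/2 = -21*sqrt(3)/2
z = 21/2 - (21*sqrt(3)/2)i


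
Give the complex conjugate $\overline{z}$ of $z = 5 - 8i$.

If z = a + bi, then conjugate(z) = a - bi
conjugate(5 - 8i) = 5 + 8i


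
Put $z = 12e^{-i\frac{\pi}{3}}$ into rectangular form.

a = r cos θ = 12 * 1/2 = 6
b = r sin θ = 12 * -sqrt(3)/2 = -6*sqrt(3)
z = 6 - 6*sqrt(3)i


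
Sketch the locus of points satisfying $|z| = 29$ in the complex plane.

|z| = 29 means sqrt(x^2 + y^2) = 29
This is a circle of radius 29 centered at the origin


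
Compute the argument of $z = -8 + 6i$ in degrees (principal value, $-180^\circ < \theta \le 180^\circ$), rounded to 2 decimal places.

θ = arctan(b/a) = arctan(6/-8) (quadrant-adjusted) = 143.13°


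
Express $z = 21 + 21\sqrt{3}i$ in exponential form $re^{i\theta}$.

r = |z| = sqrt((21)^2 + (21*sqrt(3))^2) = sqrt(441 + 1323) = sqrt(1764) = 42
θ = arctan(b/a) = arctan(36.3731/21) (quadrant-adjusted) = 60° = π/3
z = 42e^(i*π/3)


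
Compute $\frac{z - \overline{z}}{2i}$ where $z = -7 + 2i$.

z - conjugate(z) = 2bi
(z - conjugate(z))/(2i) = 2bi/(2i) = b = 2


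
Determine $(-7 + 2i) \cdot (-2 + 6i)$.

(a1*a2 - b1*b2) + (a1*b2 + b1*a2)i
= (14 - 12) + (-42 + (-4))i
= 2 - 46i


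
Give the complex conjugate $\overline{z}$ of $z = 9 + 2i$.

If z = a + bi, then conjugate(z) = a - bi
conjugate(9 + 2i) = 9 - 2i


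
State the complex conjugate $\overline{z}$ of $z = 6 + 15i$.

If z = a + bi, then conjugate(z) = a - bi
conjugate(6 + 15i) = 6 - 15i


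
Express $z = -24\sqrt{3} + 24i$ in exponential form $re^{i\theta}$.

r = |z| = sqrt((-24*sqrt(3))^2 + (24)^2) = sqrt(1728 + 576) = sqrt(2304) = 48
θ = arctan(b/a) = arctan(24/-41.5692) (quadrant-adjusted) = 150° = 5π/6
z = 48e^(i*5π/6)


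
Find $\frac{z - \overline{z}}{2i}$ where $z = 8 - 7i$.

z - conjugate(z) = 2bi
(z - conjugate(z))/(2i) = 2bi/(2i) = b = -7


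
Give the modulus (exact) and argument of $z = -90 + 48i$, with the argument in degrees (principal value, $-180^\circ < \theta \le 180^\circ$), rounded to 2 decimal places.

|z| = sqrt((-90)^2 + 48^2) = 102
arg(z) = arctan(b/a) = arctan(48/-90) (quadrant-adjusted) = 151.93°


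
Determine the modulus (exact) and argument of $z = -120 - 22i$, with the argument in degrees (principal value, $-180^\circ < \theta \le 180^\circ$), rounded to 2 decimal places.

|z| = sqrt((-120)^2 + (-22)^2) = 122
arg(z) = arctan(b/a) = arctan(-22/-120) (quadrant-adjusted) = -169.61°


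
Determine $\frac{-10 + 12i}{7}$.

Divisor is real, so divide each part by 7:
= -10/7 + (12/7)i


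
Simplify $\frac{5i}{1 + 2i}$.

Multiply numerator and denominator by conjugate (1 - 2i):
= (5i)(1 - 2i) / (1^2 + 2^2)
= (10 + 5i) / 5
= 2 + i


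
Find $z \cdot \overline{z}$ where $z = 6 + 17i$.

z * conjugate(z) = |z|^2 = a^2 + b^2
= 6^2 + 17^2 = 325


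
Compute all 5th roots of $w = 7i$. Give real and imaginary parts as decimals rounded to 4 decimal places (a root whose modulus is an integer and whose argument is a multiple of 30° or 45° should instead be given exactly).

|w| = 7, arg(w) = 90°
Root modulus = 7^(1/5) ≈ 1.475773
Root arguments: θ_k = (90° + 360°k)/5 for k = 0, 1, ..., 4
Compute each root as (root modulus)(cos θ_k + i sin θ_k) using full-precision intermediates, then round to 4 decimal places.
Roots: 1.4035 + 0.4560i, 1.4758i, -1.4035 + 0.4560i, -0.8674 - 1.1939i, 0.8674 - 1.1939i


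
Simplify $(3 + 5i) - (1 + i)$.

(3 - 1) + (5 - 1)i = 2 + 4i


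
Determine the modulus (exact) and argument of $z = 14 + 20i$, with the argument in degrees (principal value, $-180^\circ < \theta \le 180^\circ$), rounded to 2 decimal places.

|z| = sqrt(14^2 + 20^2) = sqrt(596)
arg(z) = arctan(b/a) = arctan(20/14) (quadrant-adjusted) = 55.01°


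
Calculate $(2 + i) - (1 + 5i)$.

(2 - 1) + (1 - 5)i = 1 - 4i


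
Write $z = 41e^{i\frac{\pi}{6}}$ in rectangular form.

a = r cos θ = 41 * sqrt(3)/2 = 41*sqrt(3)/2
b = r sin θ = 41 * 1/2 = 41/2
z = 41*sqrt(3)/2 + (41/2)i


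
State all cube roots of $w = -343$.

|w| = 343, arg(w) = 180°
Root modulus = 343^(1/3) = 7
Root arguments: θ_k = (180° + 360°k)/3 for k = 0, 1, ..., 2
Roots: 7/2 + (7*sqrt(3)/2)i, -7, 7/2 - (7*sqrt(3)/2)i


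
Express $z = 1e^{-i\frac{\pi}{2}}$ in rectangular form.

a = r cos θ = 1 * 0 = 0
b = r sin θ = 1 * -1 = -1
z = -i


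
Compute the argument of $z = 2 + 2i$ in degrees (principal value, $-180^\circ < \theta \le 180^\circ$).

θ = arctan(b/a) = arctan(2/2) (quadrant-adjusted) = 45°


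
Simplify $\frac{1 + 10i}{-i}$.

Multiply numerator and denominator by conjugate (i):
= (1 + 10i)(i) / (0^2 + (-1)^2)
= (-10 + i) / 1
= -10 + i


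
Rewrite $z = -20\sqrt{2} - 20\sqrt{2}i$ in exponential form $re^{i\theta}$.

r = |z| = sqrt((-20*sqrt(2))^2 + (-20*sqrt(2))^2) = sqrt(800 + 800) = sqrt(1600) = 40
θ = arctan(b/a) = arctan(-28.2843/-28.2843) (quadrant-adjusted) = 225° = 5π/4
z = 40e^(i*5π/4)


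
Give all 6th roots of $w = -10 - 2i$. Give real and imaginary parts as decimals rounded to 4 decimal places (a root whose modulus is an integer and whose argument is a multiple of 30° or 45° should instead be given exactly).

|w| = sqrt(104) ≈ 10.198039, arg(w) ≈ 191.309932°
Root modulus = sqrt(104)^(1/6) ≈ 1.472604
Root arguments: θ_k = (arg(w) + 360°k)/6 for k = 0, 1, ..., 5
Compute each root as (root modulus)(cos θ_k + i sin θ_k) using full-precision intermediates, then round to 4 decimal places.
Roots: 1.2504 + 0.7779i, -0.0484 + 1.4718i, -1.2988 + 0.6940i, -1.2504 - 0.7779i, 0.0484 - 1.4718i, 1.2988 - 0.6940i


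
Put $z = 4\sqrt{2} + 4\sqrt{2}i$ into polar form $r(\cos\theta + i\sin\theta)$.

r = |z| = sqrt(a^2 + b^2) = sqrt((4*sqrt(2))^2 + (4*sqrt(2))^2) = sqrt(32 + 32) = sqrt(64) = 8
θ = arctan(b/a) = arctan(5.6569/5.6569) (quadrant-adjusted) = 45°
z = 8(cos 45° + i sin 45°)


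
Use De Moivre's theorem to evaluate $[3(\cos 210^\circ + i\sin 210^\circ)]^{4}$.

By De Moivre: z^n = r^n(cos(nθ) + i sin(nθ))
= 3^4(cos(4*210°) + i sin(4*210°))
= 81(cos 120° + i sin 120°)
= -81/2 + (81*sqrt(3)/2)i


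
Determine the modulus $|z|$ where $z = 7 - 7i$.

|z| = sqrt(a^2 + b^2) = sqrt(7^2 + (-7)^2) = sqrt(98) = sqrt(98)


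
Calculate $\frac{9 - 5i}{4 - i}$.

Multiply numerator and denominator by conjugate (4 + i):
= (9 - 5i)(4 + i) / (4^2 + (-1)^2)
= (41 - 11i) / 17
= 41/17 - (11/17)i


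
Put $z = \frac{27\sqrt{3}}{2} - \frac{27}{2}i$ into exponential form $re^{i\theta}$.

r = |z| = sqrt((27*sqrt(3)/2)^2 + (-27/2)^2) = sqrt(2187/4 + 729/4) = sqrt(729) = 27
θ = arctan(b/a) = arctan(-13.5/23.3827) (quadrant-adjusted) = -30° = -π/6
z = 27e^(-i*π/6)


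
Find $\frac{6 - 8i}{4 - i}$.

Multiply numerator and denominator by conjugate (4 + i):
= (6 - 8i)(4 + i) / (4^2 + (-1)^2)
= (32 - 26i) / 17
= 32/17 - (26/17)i


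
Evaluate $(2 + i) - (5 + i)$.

(2 - 5) + (1 - 1)i = -3


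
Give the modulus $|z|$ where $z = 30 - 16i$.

|z| = sqrt(a^2 + b^2) = sqrt(30^2 + (-16)^2) = sqrt(1156) = 34


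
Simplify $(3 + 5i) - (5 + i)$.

(3 - 5) + (5 - 1)i = -2 + 4i


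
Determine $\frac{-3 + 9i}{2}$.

Divisor is real, so divide each part by 2:
= -3/2 + (9/2)i


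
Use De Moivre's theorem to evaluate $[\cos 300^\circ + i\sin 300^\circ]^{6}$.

By De Moivre: z^n = r^n(cos(nθ) + i sin(nθ))
= 1^6(cos(6*300°) + i sin(6*300°))
= 1(cos 0° + i sin 0°)
= 1


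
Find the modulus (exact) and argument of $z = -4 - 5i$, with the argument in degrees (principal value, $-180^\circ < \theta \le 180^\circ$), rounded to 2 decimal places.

|z| = sqrt((-4)^2 + (-5)^2) = sqrt(41)
arg(z) = arctan(b/a) = arctan(-5/-4) (quadrant-adjusted) = -128.66°


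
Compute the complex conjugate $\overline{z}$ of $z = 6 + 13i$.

If z = a + bi, then conjugate(z) = a - bi
conjugate(6 + 13i) = 6 - 13i


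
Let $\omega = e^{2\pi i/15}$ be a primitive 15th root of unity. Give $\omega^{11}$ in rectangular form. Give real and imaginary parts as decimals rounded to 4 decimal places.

ω^11 = e^(2πi·11/15) = e^(i·22π/15)
= cos(22π/15) + i sin(22π/15)
= -0.1045 - 0.9945i


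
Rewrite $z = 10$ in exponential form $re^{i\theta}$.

r = |z| = sqrt((10)^2 + (0)^2) = sqrt(100 + 0) = sqrt(100) = 10
b = 0 and a > 0, so z lies on the positive real axis: θ = 0
z = 10e^(i*0) = 10


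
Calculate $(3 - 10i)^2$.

(a + bi)^2 = a^2 - b^2 + 2abi
= 3^2 - (-10)^2 + 2*3*(-10)i
= -91 - 60i


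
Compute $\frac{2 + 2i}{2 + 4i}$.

Multiply numerator and denominator by conjugate (2 - 4i):
= (2 + 2i)(2 - 4i) / (2^2 + 4^2)
= (12 - 4i) / 20
Divide through by 4: (3 - i) / 5
= 3/5 - (1/5)i


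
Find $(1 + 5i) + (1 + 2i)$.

(1 + 1) + (5 + 2)i = 2 + 7i


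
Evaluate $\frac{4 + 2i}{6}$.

Divisor is real, so divide each part by 6:
= 2/3 + (1/3)i


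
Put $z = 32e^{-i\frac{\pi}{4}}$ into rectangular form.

a = r cos θ = 32 * sqrt(2)/2 = 16*sqrt(2)
b = r sin θ = 32 * -sqrt(2)/2 = -16*sqrt(2)
z = 16*sqrt(2) - 16*sqrt(2)i


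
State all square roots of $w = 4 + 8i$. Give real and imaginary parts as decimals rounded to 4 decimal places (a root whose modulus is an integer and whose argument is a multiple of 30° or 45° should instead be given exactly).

|w| = sqrt(80) ≈ 8.944272, arg(w) ≈ 63.434949°
Root modulus = sqrt(80)^(1/2) ≈ 2.990698
Root arguments: θ_k = (arg(w) + 360°k)/2 for k = 0, 1, ..., 1
Compute each root as (root modulus)(cos θ_k + i sin θ_k) using full-precision intermediates, then round to 4 decimal places.
Roots: 2.5440 + 1.5723i, -2.5440 - 1.5723i


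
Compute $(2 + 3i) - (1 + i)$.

(2 - 1) + (3 - 1)i = 1 + 2i


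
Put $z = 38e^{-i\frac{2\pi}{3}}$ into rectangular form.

a = r cos θ = 38 * -1/2 = -19
b = r sin θ = 38 * -sqrt(3)/2 = -19*sqrt(3)
z = -19 - 19*sqrt(3)i


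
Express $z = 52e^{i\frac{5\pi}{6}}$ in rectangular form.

a = r cos θ = 52 * -sqrt(3)/2 = -26*sqrt(3)
b = r sin θ = 52 * 1/2 = 26
z = -26*sqrt(3) + 26i


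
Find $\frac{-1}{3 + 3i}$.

Multiply numerator and denominator by conjugate (3 - 3i):
= (-1)(3 - 3i) / (3^2 + 3^2)
= (-3 + 3i) / 18
Divide through by 3: (-1 + i) / 6
= -1/6 + (1/6)i


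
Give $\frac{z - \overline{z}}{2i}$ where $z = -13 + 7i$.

z - conjugate(z) = 2bi
(z - conjugate(z))/(2i) = 2bi/(2i) = b = 7


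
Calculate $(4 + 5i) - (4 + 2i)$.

(4 - 4) + (5 - 2)i = 3i


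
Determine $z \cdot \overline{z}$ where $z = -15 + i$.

z * conjugate(z) = |z|^2 = a^2 + b^2
= (-15)^2 + 1^2 = 226


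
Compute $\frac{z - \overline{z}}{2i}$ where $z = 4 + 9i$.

z - conjugate(z) = 2bi
(z - conjugate(z))/(2i) = 2bi/(2i) = b = 9


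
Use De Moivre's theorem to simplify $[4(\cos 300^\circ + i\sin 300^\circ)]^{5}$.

By De Moivre: z^n = r^n(cos(nθ) + i sin(nθ))
= 4^5(cos(5*300°) + i sin(5*300°))
= 1024(cos 60° + i sin 60°)
= 512 + 512*sqrt(3)i


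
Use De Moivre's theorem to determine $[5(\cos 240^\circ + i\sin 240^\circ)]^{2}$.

By De Moivre: z^n = r^n(cos(nθ) + i sin(nθ))
= 5^2(cos(2*240°) + i sin(2*240°))
= 25(cos 120° + i sin 120°)
= -25/2 + (25*sqrt(3)/2)i


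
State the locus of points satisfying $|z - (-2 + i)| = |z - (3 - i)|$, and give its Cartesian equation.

|z - z1| = |z - z2| means z is equidistant from z1 and z2,
i.e. the perpendicular bisector of the segment from (-2, 1) to (3, -1) (midpoint (1/2, 0)).
With z = x + yi, square both sides:
(x - (-2))^2 + (y - 1)^2 = (x - 3)^2 + (y - (-1))^2
The x^2 and y^2 terms cancel: 10x + (-4)y = 10 - 5 = 5
Simplify: 10x - 4y = 5
Locus: Perpendicular bisector of the segment from (-2, 1) to (3, -1): the line 10x - 4y = 5


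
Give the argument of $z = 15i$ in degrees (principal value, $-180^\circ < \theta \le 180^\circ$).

a = 0 and b > 0, so z lies on the positive imaginary axis: θ = 90°


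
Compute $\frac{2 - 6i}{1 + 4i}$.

Multiply numerator and denominator by conjugate (1 - 4i):
= (2 - 6i)(1 - 4i) / (1^2 + 4^2)
= (-22 - 14i) / 17
= -22/17 - (14/17)i


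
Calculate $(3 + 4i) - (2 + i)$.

(3 - 2) + (4 - 1)i = 1 + 3i


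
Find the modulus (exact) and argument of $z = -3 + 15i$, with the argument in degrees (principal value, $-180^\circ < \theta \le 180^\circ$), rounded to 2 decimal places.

|z| = sqrt((-3)^2 + 15^2) = sqrt(234)
arg(z) = arctan(b/a) = arctan(15/-3) (quadrant-adjusted) = 101.31°


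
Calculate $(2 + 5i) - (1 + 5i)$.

(2 - 1) + (5 - 5)i = 1


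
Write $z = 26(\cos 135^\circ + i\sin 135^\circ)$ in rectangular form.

a = r cos θ = 26 * -sqrt(2)/2 = -13*sqrt(2)
b = r sin θ = 26 * sqrt(2)/2 = 13*sqrt(2)
z = -13*sqrt(2) + 13*sqrt(2)i


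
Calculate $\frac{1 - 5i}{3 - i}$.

Multiply numerator and denominator by conjugate (3 + i):
= (1 - 5i)(3 + i) / (3^2 + (-1)^2)
= (8 - 14i) / 10
Divide through by 2: (4 - 7i) / 5
= 4/5 - (7/5)i


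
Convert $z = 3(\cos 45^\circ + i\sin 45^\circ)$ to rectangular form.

a = r cos θ = 3 * sqrt(2)/2 = 3*sqrt(2)/2
b = r sin θ = 3 * sqrt(2)/2 = 3*sqrt(2)/2
z = 3*sqrt(2)/2 + (3*sqrt(2)/2)i


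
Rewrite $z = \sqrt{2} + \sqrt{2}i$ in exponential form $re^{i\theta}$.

r = |z| = sqrt((sqrt(2))^2 + (sqrt(2))^2) = sqrt(2 + 2) = sqrt(4) = 2
θ = arctan(b/a) = arctan(1.4142/1.4142) (quadrant-adjusted) = 45° = π/4
z = 2e^(i*π/4)


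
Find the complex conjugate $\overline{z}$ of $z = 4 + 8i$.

If z = a + bi, then conjugate(z) = a - bi
conjugate(4 + 8i) = 4 - 8i


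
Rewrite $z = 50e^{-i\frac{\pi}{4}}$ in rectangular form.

a = r cos θ = 50 * sqrt(2)/2 = 25*sqrt(2)
b = r sin θ = 50 * -sqrt(2)/2 = -25*sqrt(2)
z = 25*sqrt(2) - 25*sqrt(2)i


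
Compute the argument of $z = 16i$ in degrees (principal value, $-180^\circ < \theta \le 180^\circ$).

a = 0 and b > 0, so z lies on the positive imaginary axis: θ = 90°


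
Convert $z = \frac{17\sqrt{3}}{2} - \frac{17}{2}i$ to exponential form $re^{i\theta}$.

r = |z| = sqrt((17*sqrt(3)/2)^2 + (-17/2)^2) = sqrt(867/4 + 289/4) = sqrt(289) = 17
θ = arctan(b/a) = arctan(-8.5/14.7224) (quadrant-adjusted) = -30° = -π/6
z = 17e^(-i*π/6)


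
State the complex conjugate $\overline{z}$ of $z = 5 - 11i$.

If z = a + bi, then conjugate(z) = a - bi
conjugate(5 - 11i) = 5 + 11i


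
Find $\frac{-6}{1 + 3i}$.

Multiply numerator and denominator by conjugate (1 - 3i):
= (-6)(1 - 3i) / (1^2 + 3^2)
= (-6 + 18i) / 10
Divide through by 2: (-3 + 9i) / 5
= -3/5 + (9/5)i


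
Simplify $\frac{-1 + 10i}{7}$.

Divisor is real, so divide each part by 7:
= -1/7 + (10/7)i


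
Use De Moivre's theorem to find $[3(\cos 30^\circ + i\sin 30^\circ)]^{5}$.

By De Moivre: z^n = r^n(cos(nθ) + i sin(nθ))
= 3^5(cos(5*30°) + i sin(5*30°))
= 243(cos 150° + i sin 150°)
= -243*sqrt(3)/2 + (243/2)i


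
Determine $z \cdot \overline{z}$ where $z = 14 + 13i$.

z * conjugate(z) = |z|^2 = a^2 + b^2
= 14^2 + 13^2 = 365


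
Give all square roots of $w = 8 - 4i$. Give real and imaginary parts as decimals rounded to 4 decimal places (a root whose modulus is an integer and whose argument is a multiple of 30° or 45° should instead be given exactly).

|w| = sqrt(80) ≈ 8.944272, arg(w) ≈ 333.434949°
Root modulus = sqrt(80)^(1/2) ≈ 2.990698
Root arguments: θ_k = (arg(w) + 360°k)/2 for k = 0, 1, ..., 1
Compute each root as (root modulus)(cos θ_k + i sin θ_k) using full-precision intermediates, then round to 4 decimal places.
Roots: -2.9107 + 0.6871i, 2.9107 - 0.6871i


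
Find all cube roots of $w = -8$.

|w| = 8, arg(w) = 180°
Root modulus = 8^(1/3) = 2
Root arguments: θ_k = (180° + 360°k)/3 for k = 0, 1, ..., 2
Roots: 1 + sqrt(3)i, -2, 1 - sqrt(3)i


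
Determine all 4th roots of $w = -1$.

|w| = 1, arg(w) = 180°
Root modulus = 1^(1/4) = 1
Root arguments: θ_k = (180° + 360°k)/4 for k = 0, 1, ..., 3
Roots: sqrt(2)/2 + (sqrt(2)/2)i, -sqrt(2)/2 + (sqrt(2)/2)i, -sqrt(2)/2 - (sqrt(2)/2)i, sqrt(2)/2 - (sqrt(2)/2)i


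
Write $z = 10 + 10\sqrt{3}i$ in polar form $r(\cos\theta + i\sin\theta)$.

r = |z| = sqrt(a^2 + b^2) = sqrt((10)^2 + (10*sqrt(3))^2) = sqrt(100 + 300) = sqrt(400) = 20
θ = arctan(b/a) = arctan(17.3205/10) (quadrant-adjusted) = 60°
z = 20(cos 60° + i sin 60°)


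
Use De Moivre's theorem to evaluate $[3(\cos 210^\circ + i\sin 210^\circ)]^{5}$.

By De Moivre: z^n = r^n(cos(nθ) + i sin(nθ))
= 3^5(cos(5*210°) + i sin(5*210°))
= 243(cos 330° + i sin 330°)
= 243*sqrt(3)/2 - (243/2)i


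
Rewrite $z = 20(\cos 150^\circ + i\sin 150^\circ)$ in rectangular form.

a = r cos θ = 20 * -sqrt(3)/2 = -10*sqrt(3)
b = r sin θ = 20 * 1/2 = 10
z = -10*sqrt(3) + 10i


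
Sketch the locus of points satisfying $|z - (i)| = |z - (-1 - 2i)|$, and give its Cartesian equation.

|z - z1| = |z - z2| means z is equidistant from z1 and z2,
i.e. the perpendicular bisector of the segment from (0, 1) to (-1, -2) (midpoint (-1/2, -1/2)).
With z = x + yi, square both sides:
(x - 0)^2 + (y - 1)^2 = (x - (-1))^2 + (y - (-2))^2
The x^2 and y^2 terms cancel: -2x + (-6)y = 5 - 1 = 4
Simplify: x + 3y = -2
Locus: Perpendicular bisector of the segment from (0, 1) to (-1, -2): the line x + 3y = -2


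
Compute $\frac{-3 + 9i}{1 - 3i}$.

Multiply numerator and denominator by conjugate (1 + 3i):
= (-3 + 9i)(1 + 3i) / (1^2 + (-3)^2)
= (-30) / 10
= -3


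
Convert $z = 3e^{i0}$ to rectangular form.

a = r cos θ = 3 * 1 = 3
b = r sin θ = 3 * 0 = 0
z = 3


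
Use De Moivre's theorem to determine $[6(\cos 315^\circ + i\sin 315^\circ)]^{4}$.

By De Moivre: z^n = r^n(cos(nθ) + i sin(nθ))
= 6^4(cos(4*315°) + i sin(4*315°))
= 1296(cos 180° + i sin 180°)
= -1296


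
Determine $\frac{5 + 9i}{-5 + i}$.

Multiply numerator and denominator by conjugate (-5 - i):
= (5 + 9i)(-5 - i) / ((-5)^2 + 1^2)
= (-16 - 50i) / 26
Divide through by 2: (-8 - 25i) / 13
= -8/13 - (25/13)i


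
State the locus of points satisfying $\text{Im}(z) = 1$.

Im(z) = y where z = x + yi; the equation y = 1 is satisfied by all points with that y-coordinate
Locus: Horizontal line y = 1


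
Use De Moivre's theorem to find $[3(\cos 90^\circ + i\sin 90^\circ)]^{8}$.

By De Moivre: z^n = r^n(cos(nθ) + i sin(nθ))
= 3^8(cos(8*90°) + i sin(8*90°))
= 6561(cos 0° + i sin 0°)
= 6561


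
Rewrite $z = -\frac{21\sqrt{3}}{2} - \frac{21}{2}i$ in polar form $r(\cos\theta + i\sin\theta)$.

r = |z| = sqrt(a^2 + b^2) = sqrt((-21*sqrt(3)/2)^2 + (-21/2)^2) = sqrt(1323/4 + 441/4) = sqrt(441) = 21
θ = arctan(b/a) = arctan(-10.5/-18.1865) (quadrant-adjusted) = 210°
z = 21(cos 210° + i sin 210°)


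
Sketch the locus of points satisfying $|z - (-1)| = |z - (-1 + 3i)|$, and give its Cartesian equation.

|z - z1| = |z - z2| means z is equidistant from z1 and z2,
i.e. the perpendicular bisector of the segment from (-1, 0) to (-1, 3) (midpoint (-1, 3/2)).
With z = x + yi, square both sides:
(x - (-1))^2 + (y - 0)^2 = (x - (-1))^2 + (y - 3)^2
The x^2 and y^2 terms cancel: 0x + 6y = 10 - 1 = 9
Simplify: y = 3/2
Locus: Perpendicular bisector of the segment from (-1, 0) to (-1, 3): the line y = 3/2


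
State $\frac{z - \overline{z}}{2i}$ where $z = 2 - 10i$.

z - conjugate(z) = 2bi
(z - conjugate(z))/(2i) = 2bi/(2i) = b = -10


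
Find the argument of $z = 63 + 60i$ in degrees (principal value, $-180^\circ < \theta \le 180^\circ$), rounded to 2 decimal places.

θ = arctan(b/a) = arctan(60/63) (quadrant-adjusted) = 43.60°


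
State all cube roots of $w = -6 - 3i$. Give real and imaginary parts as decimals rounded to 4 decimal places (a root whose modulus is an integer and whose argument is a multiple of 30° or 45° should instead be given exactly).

|w| = sqrt(45) ≈ 6.708204, arg(w) ≈ 206.565051°
Root modulus = sqrt(45)^(1/3) ≈ 1.885973
Root arguments: θ_k = (arg(w) + 360°k)/3 for k = 0, 1, ..., 2
Compute each root as (root modulus)(cos θ_k + i sin θ_k) using full-precision intermediates, then round to 4 decimal places.
Roots: 0.6803 + 1.7590i, -1.8635 - 0.2903i, 1.1832 - 1.4687i


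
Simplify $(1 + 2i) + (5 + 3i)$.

(1 + 5) + (2 + 3)i = 6 + 5i


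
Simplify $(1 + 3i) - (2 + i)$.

(1 - 2) + (3 - 1)i = -1 + 2i


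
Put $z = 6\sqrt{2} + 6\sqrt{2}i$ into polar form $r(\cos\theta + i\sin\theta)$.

r = |z| = sqrt(a^2 + b^2) = sqrt((6*sqrt(2))^2 + (6*sqrt(2))^2) = sqrt(72 + 72) = sqrt(144) = 12
θ = arctan(b/a) = arctan(8.4853/8.4853) (quadrant-adjusted) = 45°
z = 12(cos 45° + i sin 45°)


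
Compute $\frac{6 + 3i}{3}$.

Divisor is real, so divide each part by 3:
= 2 + i


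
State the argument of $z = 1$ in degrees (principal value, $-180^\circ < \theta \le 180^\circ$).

b = 0 and a > 0, so z lies on the positive real axis: θ = 0°


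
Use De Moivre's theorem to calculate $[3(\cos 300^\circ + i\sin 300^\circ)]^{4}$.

By De Moivre: z^n = r^n(cos(nθ) + i sin(nθ))
= 3^4(cos(4*300°) + i sin(4*300°))
= 81(cos 120° + i sin 120°)
= -81/2 + (81*sqrt(3)/2)i


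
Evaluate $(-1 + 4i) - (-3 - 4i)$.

(-1 - (-3)) + (4 - (-4))i = 2 + 8i


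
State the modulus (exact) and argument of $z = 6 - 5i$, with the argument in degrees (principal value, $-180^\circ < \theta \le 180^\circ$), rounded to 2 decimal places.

|z| = sqrt(6^2 + (-5)^2) = sqrt(61)
arg(z) = arctan(b/a) = arctan(-5/6) (quadrant-adjusted) = -39.81°


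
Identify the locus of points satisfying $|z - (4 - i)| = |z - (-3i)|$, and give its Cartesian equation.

|z - z1| = |z - z2| means z is equidistant from z1 and z2,
i.e. the perpendicular bisector of the segment from (4, -1) to (0, -3) (midpoint (2, -2)).
With z = x + yi, square both sides:
(x - 4)^2 + (y - (-1))^2 = (x - 0)^2 + (y - (-3))^2
The x^2 and y^2 terms cancel: -8x + (-4)y = 9 - 17 = -8
Simplify: 2x + y = 2
Locus: Perpendicular bisector of the segment from (4, -1) to (0, -3): the line 2x + y = 2


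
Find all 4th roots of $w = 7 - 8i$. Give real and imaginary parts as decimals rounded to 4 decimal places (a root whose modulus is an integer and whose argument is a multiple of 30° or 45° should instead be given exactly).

|w| = sqrt(113) ≈ 10.630146, arg(w) ≈ 311.185925°
Root modulus = sqrt(113)^(1/4) ≈ 1.805655
Root arguments: θ_k = (arg(w) + 360°k)/4 for k = 0, 1, ..., 3
Compute each root as (root modulus)(cos θ_k + i sin θ_k) using full-precision intermediates, then round to 4 decimal places.
Roots: 0.3817 + 1.7649i, -1.7649 + 0.3817i, -0.3817 - 1.7649i, 1.7649 - 0.3817i


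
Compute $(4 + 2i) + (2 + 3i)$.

(4 + 2) + (2 + 3)i = 6 + 5i


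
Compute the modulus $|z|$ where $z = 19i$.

|z| = sqrt(a^2 + b^2) = sqrt(0^2 + 19^2) = sqrt(361) = 19


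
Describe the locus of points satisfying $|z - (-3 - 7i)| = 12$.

|z - z0| = r describes a circle centered at z0 with radius r
Here z0 = -3 - 7i and r = 12
Locus: Circle centered at (-3, -7) with radius 12


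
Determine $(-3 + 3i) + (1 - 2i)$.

(-3 + 1) + (3 + (-2))i = -2 + i


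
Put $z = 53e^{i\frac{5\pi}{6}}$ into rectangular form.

a = r cos θ = 53 * -sqrt(3)/2 = -53*sqrt(3)/2
b = r sin θ = 53 * 1/2 = 53/2
z = -53*sqrt(3)/2 + (53/2)i


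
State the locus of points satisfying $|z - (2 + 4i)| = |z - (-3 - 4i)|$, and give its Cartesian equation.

|z - z1| = |z - z2| means z is equidistant from z1 and z2,
i.e. the perpendicular bisector of the segment from (2, 4) to (-3, -4) (midpoint (-1/2, 0)).
With z = x + yi, square both sides:
(x - 2)^2 + (y - 4)^2 = (x - (-3))^2 + (y - (-4))^2
The x^2 and y^2 terms cancel: -10x + (-16)y = 25 - 20 = 5
Simplify: 10x + 16y = -5
Locus: Perpendicular bisector of the segment from (2, 4) to (-3, -4): the line 10x + 16y = -5


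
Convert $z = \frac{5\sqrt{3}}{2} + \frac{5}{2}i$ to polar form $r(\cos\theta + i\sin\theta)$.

r = |z| = sqrt(a^2 + b^2) = sqrt((5*sqrt(3)/2)^2 + (5/2)^2) = sqrt(75/4 + 25/4) = sqrt(25) = 5
θ = arctan(b/a) = arctan(2.5/4.3301) (quadrant-adjusted) = 30°
z = 5(cos 30° + i sin 30°)


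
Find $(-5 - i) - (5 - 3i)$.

(-5 - 5) + (-1 - (-3))i = -10 + 2i


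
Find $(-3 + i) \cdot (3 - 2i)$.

(a1*a2 - b1*b2) + (a1*b2 + b1*a2)i
= (-9 - (-2)) + (6 + 3)i
= -7 + 9i


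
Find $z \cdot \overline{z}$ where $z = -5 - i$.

z * conjugate(z) = |z|^2 = a^2 + b^2
= (-5)^2 + (-1)^2 = 26


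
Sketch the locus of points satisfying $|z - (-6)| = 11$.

|z - z0| = r describes a circle centered at z0 with radius r
Here z0 = -6 and r = 11
Locus: Circle centered at (-6, 0) with radius 11


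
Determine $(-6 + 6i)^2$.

(a + bi)^2 = a^2 - b^2 + 2abi
= (-6)^2 - 6^2 + 2*(-6)*6i
= -72i


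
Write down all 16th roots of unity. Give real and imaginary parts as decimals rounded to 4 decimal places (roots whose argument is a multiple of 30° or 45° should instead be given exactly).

ω_k = e^(2πik/16) = cos(2πk/16) + i sin(2πk/16) for k = 0, 1, ..., 15
Roots: 1, 0.9239 + 0.3827i, sqrt(2)/2 + (sqrt(2)/2)i, 0.3827 + 0.9239i, i, -0.3827 + 0.9239i, -sqrt(2)/2 + (sqrt(2)/2)i, -0.9239 + 0.3827i, -1, -0.9239 - 0.3827i, -sqrt(2)/2 - (sqrt(2)/2)i, -0.3827 - 0.9239i, -i, 0.3827 - 0.9239i, sqrt(2)/2 - (sqrt(2)/2)i, 0.9239 - 0.3827i


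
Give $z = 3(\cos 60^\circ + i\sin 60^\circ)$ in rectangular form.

a = r cos θ = 3 * 1/2 = 3/2
b = r sin θ = 3 * sqrt(3)/2 = 3*sqrt(3)/2
z = 3/2 + (3*sqrt(3)/2)i


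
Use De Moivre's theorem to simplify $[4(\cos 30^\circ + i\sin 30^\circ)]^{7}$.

By De Moivre: z^n = r^n(cos(nθ) + i sin(nθ))
= 4^7(cos(7*30°) + i sin(7*30°))
= 16384(cos 210° + i sin 210°)
= -8192*sqrt(3) - 8192i


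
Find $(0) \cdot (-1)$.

(a1*a2 - b1*b2) + (a1*b2 + b1*a2)i
= (0 - 0) + (0 + 0)i
= 0


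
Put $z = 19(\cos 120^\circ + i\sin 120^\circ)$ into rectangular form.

a = r cos θ = 19 * -1/2 = -19/2
b = r sin θ = 19 * sqrt(3)/2 = 19*sqrt(3)/2
z = -19/2 + (19*sqrt(3)/2)i


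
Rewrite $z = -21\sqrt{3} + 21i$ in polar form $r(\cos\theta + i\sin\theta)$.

r = |z| = sqrt(a^2 + b^2) = sqrt((-21*sqrt(3))^2 + (21)^2) = sqrt(1323 + 441) = sqrt(1764) = 42
θ = arctan(b/a) = arctan(21/-36.3731) (quadrant-adjusted) = 150°
z = 42(cos 150° + i sin 150°)


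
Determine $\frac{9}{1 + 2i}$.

Multiply numerator and denominator by conjugate (1 - 2i):
= (9)(1 - 2i) / (1^2 + 2^2)
= (9 - 18i) / 5
= 9/5 - (18/5)i


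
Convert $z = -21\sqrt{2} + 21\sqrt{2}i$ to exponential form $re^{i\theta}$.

r = |z| = sqrt((-21*sqrt(2))^2 + (21*sqrt(2))^2) = sqrt(882 + 882) = sqrt(1764) = 42
θ = arctan(b/a) = arctan(29.6985/-29.6985) (quadrant-adjusted) = 135° = 3π/4
z = 42e^(i*3π/4)


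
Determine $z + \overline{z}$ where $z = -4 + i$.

z + conjugate(z) = (a + bi) + (a - bi) = 2a
= 2 * (-4) = -8


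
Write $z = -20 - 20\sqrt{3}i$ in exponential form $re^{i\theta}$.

r = |z| = sqrt((-20)^2 + (-20*sqrt(3))^2) = sqrt(400 + 1200) = sqrt(1600) = 40
θ = arctan(b/a) = arctan(-34.641/-20) (quadrant-adjusted) = 240° = 4π/3
z = 40e^(i*4π/3)


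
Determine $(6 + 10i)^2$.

(a + bi)^2 = a^2 - b^2 + 2abi
= 6^2 - 10^2 + 2*6*10i
= -64 + 120i


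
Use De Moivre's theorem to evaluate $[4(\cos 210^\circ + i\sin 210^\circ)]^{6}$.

By De Moivre: z^n = r^n(cos(nθ) + i sin(nθ))
= 4^6(cos(6*210°) + i sin(6*210°))
= 4096(cos 180° + i sin 180°)
= -4096


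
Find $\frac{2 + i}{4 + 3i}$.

Multiply numerator and denominator by conjugate (4 - 3i):
= (2 + i)(4 - 3i) / (4^2 + 3^2)
= (11 - 2i) / 25
= 11/25 - (2/25)i


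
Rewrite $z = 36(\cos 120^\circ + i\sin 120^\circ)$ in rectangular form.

a = r cos θ = 36 * -1/2 = -18
b = r sin θ = 36 * sqrt(3)/2 = 18*sqrt(3)
z = -18 + 18*sqrt(3)i


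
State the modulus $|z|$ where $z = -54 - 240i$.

|z| = sqrt(a^2 + b^2) = sqrt((-54)^2 + (-240)^2) = sqrt(60516) = 246


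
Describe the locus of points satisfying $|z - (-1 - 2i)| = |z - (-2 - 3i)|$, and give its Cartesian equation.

|z - z1| = |z - z2| means z is equidistant from z1 and z2,
i.e. the perpendicular bisector of the segment from (-1, -2) to (-2, -3) (midpoint (-3/2, -5/2)).
With z = x + yi, square both sides:
(x - (-1))^2 + (y - (-2))^2 = (x - (-2))^2 + (y - (-3))^2
The x^2 and y^2 terms cancel: -2x + (-2)y = 13 - 5 = 8
Simplify: x + y = -4
Locus: Perpendicular bisector of the segment from (-1, -2) to (-2, -3): the line x + y = -4


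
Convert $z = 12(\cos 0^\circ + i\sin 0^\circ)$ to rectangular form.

a = r cos θ = 12 * 1 = 12
b = r sin θ = 12 * 0 = 0
z = 12


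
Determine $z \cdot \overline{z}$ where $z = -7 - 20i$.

z * conjugate(z) = |z|^2 = a^2 + b^2
= (-7)^2 + (-20)^2 = 449


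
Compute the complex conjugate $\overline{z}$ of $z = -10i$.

If z = a + bi, then conjugate(z) = a - bi
conjugate(-10i) = 10i


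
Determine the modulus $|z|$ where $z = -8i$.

|z| = sqrt(a^2 + b^2) = sqrt(0^2 + (-8)^2) = sqrt(64) = 8


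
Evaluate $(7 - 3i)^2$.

(a + bi)^2 = a^2 - b^2 + 2abi
= 7^2 - (-3)^2 + 2*7*(-3)i
= 40 - 42i


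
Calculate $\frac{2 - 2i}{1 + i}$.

Multiply numerator and denominator by conjugate (1 - i):
= (2 - 2i)(1 - i) / (1^2 + 1^2)
= (-4i) / 2
= -2i


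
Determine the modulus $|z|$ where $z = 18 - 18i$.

|z| = sqrt(a^2 + b^2) = sqrt(18^2 + (-18)^2) = sqrt(648) = sqrt(648)


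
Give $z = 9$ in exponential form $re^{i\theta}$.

r = |z| = sqrt((9)^2 + (0)^2) = sqrt(81 + 0) = sqrt(81) = 9
b = 0 and a > 0, so z lies on the positive real axis: θ = 0
z = 9e^(i*0) = 9


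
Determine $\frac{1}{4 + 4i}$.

Multiply numerator and denominator by conjugate (4 - 4i):
= (1)(4 - 4i) / (4^2 + 4^2)
= (4 - 4i) / 32
Divide through by 4: (1 - i) / 8
= 1/8 - (1/8)i


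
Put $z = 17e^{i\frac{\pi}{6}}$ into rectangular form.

a = r cos θ = 17 * sqrt(3)/2 = 17*sqrt(3)/2
b = r sin θ = 17 * 1/2 = 17/2
z = 17*sqrt(3)/2 + (17/2)i


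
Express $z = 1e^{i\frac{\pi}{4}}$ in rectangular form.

a = r cos θ = 1 * sqrt(2)/2 = sqrt(2)/2
b = r sin θ = 1 * sqrt(2)/2 = sqrt(2)/2
z = sqrt(2)/2 + (sqrt(2)/2)i


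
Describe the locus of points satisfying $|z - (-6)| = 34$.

|z - z0| = r describes a circle centered at z0 with radius r
Here z0 = -6 and r = 34
Locus: Circle centered at (-6, 0) with radius 34


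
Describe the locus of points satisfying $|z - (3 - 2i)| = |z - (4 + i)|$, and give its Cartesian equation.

|z - z1| = |z - z2| means z is equidistant from z1 and z2,
i.e. the perpendicular bisector of the segment from (3, -2) to (4, 1) (midpoint (7/2, -1/2)).
With z = x + yi, square both sides:
(x - 3)^2 + (y - (-2))^2 = (x - 4)^2 + (y - 1)^2
The x^2 and y^2 terms cancel: 2x + 6y = 17 - 13 = 4
Simplify: x + 3y = 2
Locus: Perpendicular bisector of the segment from (3, -2) to (4, 1): the line x + 3y = 2


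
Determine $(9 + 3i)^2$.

(a + bi)^2 = a^2 - b^2 + 2abi
= 9^2 - 3^2 + 2*9*3i
= 72 + 54i


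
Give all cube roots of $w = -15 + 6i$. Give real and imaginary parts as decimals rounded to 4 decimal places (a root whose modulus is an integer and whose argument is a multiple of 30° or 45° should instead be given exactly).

|w| = sqrt(261) ≈ 16.155494, arg(w) ≈ 158.198591°
Root modulus = sqrt(261)^(1/3) ≈ 2.527979
Root arguments: θ_k = (arg(w) + 360°k)/3 for k = 0, 1, ..., 2
Compute each root as (root modulus)(cos θ_k + i sin θ_k) using full-precision intermediates, then round to 4 decimal places.
Roots: 1.5308 + 2.0118i, -2.5077 + 0.3198i, 0.9769 - 2.3316i


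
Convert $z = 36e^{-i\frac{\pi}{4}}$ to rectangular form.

a = r cos θ = 36 * sqrt(2)/2 = 18*sqrt(2)
b = r sin θ = 36 * -sqrt(2)/2 = -18*sqrt(2)
z = 18*sqrt(2) - 18*sqrt(2)i


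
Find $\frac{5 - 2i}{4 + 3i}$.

Multiply numerator and denominator by conjugate (4 - 3i):
= (5 - 2i)(4 - 3i) / (4^2 + 3^2)
= (14 - 23i) / 25
= 14/25 - (23/25)i


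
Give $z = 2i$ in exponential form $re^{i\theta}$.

r = |z| = sqrt((0)^2 + (2)^2) = sqrt(0 + 4) = sqrt(4) = 2
a = 0 and b > 0, so z lies on the positive imaginary axis: θ = 90° = π/2
z = 2e^(i*π/2)


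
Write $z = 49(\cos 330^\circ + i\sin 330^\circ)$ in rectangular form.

a = r cos θ = 49 * sqrt(3)/2 = 49*sqrt(3)/2
b = r sin θ = 49 * -1/2 = -49/2
z = 49*sqrt(3)/2 - (49/2)i


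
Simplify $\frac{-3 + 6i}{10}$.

Divisor is real, so divide each part by 10:
= -3/10 + (3/5)i


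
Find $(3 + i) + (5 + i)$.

(3 + 5) + (1 + 1)i = 8 + 2i


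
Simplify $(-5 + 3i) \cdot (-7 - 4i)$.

(a1*a2 - b1*b2) + (a1*b2 + b1*a2)i
= (35 - (-12)) + (20 + (-21))i
= 47 - i


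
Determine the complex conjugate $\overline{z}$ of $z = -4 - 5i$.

If z = a + bi, then conjugate(z) = a - bi
conjugate(-4 - 5i) = -4 + 5i


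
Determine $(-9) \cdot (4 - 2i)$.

(a1*a2 - b1*b2) + (a1*b2 + b1*a2)i
= (-36 - 0) + (18 + 0)i
= -36 + 18i


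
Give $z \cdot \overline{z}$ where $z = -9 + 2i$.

z * conjugate(z) = |z|^2 = a^2 + b^2
= (-9)^2 + 2^2 = 85


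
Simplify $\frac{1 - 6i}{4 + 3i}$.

Multiply numerator and denominator by conjugate (4 - 3i):
= (1 - 6i)(4 - 3i) / (4^2 + 3^2)
= (-14 - 27i) / 25
= -14/25 - (27/25)i
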